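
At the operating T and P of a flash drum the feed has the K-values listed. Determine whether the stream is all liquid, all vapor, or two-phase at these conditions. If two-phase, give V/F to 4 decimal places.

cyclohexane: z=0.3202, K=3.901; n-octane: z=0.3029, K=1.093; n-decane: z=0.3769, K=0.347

two-phase, V/F = 0.5508

ΣzᵢKᵢ = 1.7110; Σzᵢ/Kᵢ = 1.4454.
Both exceed 1, so a two-phase solution exists.
Iterate (Newton) starting at ψ = 0.5:
  ψ = 0.5000: g = 0.04056, g' = -0.8055 → ψ = 0.5504
  ψ = 0.5504: g = 0.00036, g' = -0.7937 → ψ = 0.5508
Converged at ψ = 0.5508.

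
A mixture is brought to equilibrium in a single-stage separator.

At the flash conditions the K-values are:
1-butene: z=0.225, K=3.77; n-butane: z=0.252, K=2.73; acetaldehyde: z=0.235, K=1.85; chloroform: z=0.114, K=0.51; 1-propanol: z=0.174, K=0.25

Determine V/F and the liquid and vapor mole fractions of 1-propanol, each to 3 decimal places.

V/F = 0.869, x_1-propanol = 0.500, y_1-propanol = 0.125

Rachford–Rice: g(V/F) = Σ zᵢ(Kᵢ−1)/(1+V/F(Kᵢ−1)) = 0.
g(0) = ΣzᵢKᵢ − 1 = 1.073 and g(1) = 1 − Σzᵢ/Kᵢ = -0.199, so a root lies in (0, 1).
Newton–Raphson from V/F = 0.5:
  V/F = 0.500: g = 0.3525, g' = -0.903 → V/F = 0.891
  V/F = 0.891: g = -0.0270, g' = -1.289 → V/F = 0.870
  V/F = 0.870: g = -0.0008, g' = -1.217 → V/F = 0.869
Converged at V/F = 0.869.
Compositions from xᵢ = zᵢ/(1+V/F(Kᵢ−1)), yᵢ = Kᵢxᵢ:
  1-butene: x = 0.066, y = 0.249
  n-butane: x = 0.101, y = 0.275
  acetaldehyde: x = 0.135, y = 0.250
  chloroform: x = 0.199, y = 0.101
  1-propanol: x = 0.500, y = 0.125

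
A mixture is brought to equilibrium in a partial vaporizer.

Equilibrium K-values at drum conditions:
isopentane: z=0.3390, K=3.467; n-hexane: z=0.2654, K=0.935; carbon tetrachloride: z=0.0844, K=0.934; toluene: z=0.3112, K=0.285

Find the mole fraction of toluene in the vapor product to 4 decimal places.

Rachford–Rice: g(ψ) = Σ zᵢ(Kᵢ−1)/(1+ψ(Kᵢ−1)) = 0.
g(0) = ΣzᵢKᵢ − 1 = 0.5910 and g(1) = 1 − Σzᵢ/Kᵢ = -0.5639, so a root lies in (0, 1).
Iterate (Newton) starting at ψ = 0.5:
  ψ = 0.5000: g = 0.00453, g' = -0.8006 → ψ = 0.5057
Converged at ψ = 0.5057.
Compositions from xᵢ = zᵢ/(1+ψ(Kᵢ−1)), yᵢ = Kᵢxᵢ:
  isopentane: x = 0.1508, y = 0.5229
  n-hexane: x = 0.2744, y = 0.2566
  carbon tetrachloride: x = 0.0873, y = 0.0816
  toluene: x = 0.4874, y = 0.1389

y_toluene = 0.1389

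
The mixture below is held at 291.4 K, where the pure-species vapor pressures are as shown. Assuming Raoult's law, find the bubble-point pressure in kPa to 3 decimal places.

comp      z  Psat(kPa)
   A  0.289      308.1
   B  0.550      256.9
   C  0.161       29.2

At the bubble point ψ → 0, so ΣzᵢKᵢ = 1 with Kᵢ = Pᵢˢᵃᵗ/P ⇒ P = ΣzᵢPᵢˢᵃᵗ.
P = 0.289·308.1 + 0.550·256.9 + 0.161·29.2 = 235.037 kPa

Pbub = 235.037 kPa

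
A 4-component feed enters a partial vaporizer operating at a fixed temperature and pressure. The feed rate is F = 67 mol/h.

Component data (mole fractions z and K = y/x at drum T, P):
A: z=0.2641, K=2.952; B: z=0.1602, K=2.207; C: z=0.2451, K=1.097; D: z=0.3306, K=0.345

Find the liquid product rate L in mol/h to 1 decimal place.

L = 25.3 mol/h

Material balance + equilibrium reduce to Σ zᵢ(Kᵢ−1)/(1+V/F(Kᵢ−1)) = 0.
Feasibility: ΣzᵢKᵢ = 1.5161, Σzᵢ/Kᵢ = 1.3437 — both > 1, two phases present.
Newton iteration, V/F⁰ = 0.5:
  V/F = 0.5000: g = 0.08216, g' = -0.6642 → V/F = 0.6237
  V/F = 0.6237: g = -0.00088, g' = -0.6881 → V/F = 0.6224
Converged at V/F = 0.6224.
Then V = V/F·F = 0.6224·67 = 41.7 mol/h and L = F − V = 25.3 mol/h.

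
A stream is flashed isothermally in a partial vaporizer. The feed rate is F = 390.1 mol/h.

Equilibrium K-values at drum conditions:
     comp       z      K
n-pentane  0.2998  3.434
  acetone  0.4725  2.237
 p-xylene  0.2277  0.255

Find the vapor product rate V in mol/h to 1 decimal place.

Material balance + equilibrium reduce to Σ zᵢ(Kᵢ−1)/(1+V/F(Kᵢ−1)) = 0.
g(0) = ΣzᵢKᵢ − 1 = 1.1446 and g(1) = 1 − Σzᵢ/Kᵢ = -0.1915, so a root lies in (0, 1).
Newton iteration, V/F⁰ = 0.45:
  V/F = 0.4500: g = 0.46855, g' = -0.9889 → V/F = 0.9238
  V/F = 0.9238: g = -0.04670, g' = -1.6259 → V/F = 0.8951
  V/F = 0.8951: g = -0.00222, g' = -1.4771 → V/F = 0.8936
Converged at V/F = 0.8936.
Then V = V/F·F = 0.8936·390.1 = 348.6 mol/h and L = F − V = 41.5 mol/h.

V = 348.6 mol/h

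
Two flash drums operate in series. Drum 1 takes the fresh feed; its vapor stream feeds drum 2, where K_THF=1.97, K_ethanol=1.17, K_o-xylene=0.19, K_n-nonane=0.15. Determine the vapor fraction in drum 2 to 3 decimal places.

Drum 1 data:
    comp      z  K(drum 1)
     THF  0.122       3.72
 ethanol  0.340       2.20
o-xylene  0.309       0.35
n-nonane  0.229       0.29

Drum 1:
Let ψ₁ = V/F and solve Σ zᵢ(Kᵢ−1)/(1+ψ₁(Kᵢ−1)) = 0.
Feasibility: ΣzᵢKᵢ = 1.376, Σzᵢ/Kᵢ = 1.860 — both > 1, two phases present.
Newton iteration, ψ₁⁰ = 0.5:
  ψ₁ = 0.500: g = -0.1540, g' = -0.917 → ψ₁ = 0.332
  ψ₁ = 0.332: g = -0.0028, g' = -0.909 → ψ₁ = 0.329
Converged at ψ₁ = 0.329.
Drum-1 compositions:
  THF: x = 0.064, y = 0.240
  ethanol: x = 0.244, y = 0.536
  o-xylene: x = 0.393, y = 0.138
  n-nonane: x = 0.299, y = 0.087
Drum-2 feed = drum-1 vapor: z₂ = (0.2395, 0.5363, 0.1376, 0.0867).
Drum 2:
Material balance + equilibrium reduce to Σ zᵢ(Kᵢ−1)/(1+ψ₂(Kᵢ−1)) = 0.
Feasibility: ΣzᵢKᵢ = 1.138, Σzᵢ/Kᵢ = 1.882 — both > 1, two phases present.
Newton iteration, ψ₂⁰ = 0.67:
  ψ₂ = 0.670: g = -0.1921, g' = -0.865 → ψ₂ = 0.448
  ψ₂ = 0.448: g = -0.0471, g' = -0.508 → ψ₂ = 0.355
  ψ₂ = 0.355: g = -0.0032, g' = -0.445 → ψ₂ = 0.348
Converged at ψ₂ = 0.348.
  THF: x = 0.179, y = 0.353
  ethanol: x = 0.506, y = 0.592
  o-xylene: x = 0.192, y = 0.036
  n-nonane: x = 0.123, y = 0.018

V/F (drum 2) = 0.348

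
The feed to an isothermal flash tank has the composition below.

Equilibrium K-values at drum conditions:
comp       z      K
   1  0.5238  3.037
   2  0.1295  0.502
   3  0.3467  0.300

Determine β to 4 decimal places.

Let β = V/F and solve Σ zᵢ(Kᵢ−1)/(1+β(Kᵢ−1)) = 0.
Feasibility: ΣzᵢKᵢ = 1.7598, Σzᵢ/Kᵢ = 1.5861 — both > 1, two phases present.
Iterate (Newton) starting at β = 0.5:
  β = 0.5000: g = 0.06936, g' = -0.9925 → β = 0.5699
Converged at β = 0.5699.

β = 0.5699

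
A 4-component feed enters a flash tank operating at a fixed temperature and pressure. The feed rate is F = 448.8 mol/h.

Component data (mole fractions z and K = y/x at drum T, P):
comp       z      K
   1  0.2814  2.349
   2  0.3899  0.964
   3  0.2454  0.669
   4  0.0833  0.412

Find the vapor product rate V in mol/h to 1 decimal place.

V = 300.4 mol/h

Let β = V/F and solve Σ zᵢ(Kᵢ−1)/(1+β(Kᵢ−1)) = 0.
Check two-phase: ΣzᵢKᵢ = 1.2354 > 1 and Σzᵢ/Kᵢ = 1.0933 > 1, so g(0) = 0.2354 > 0 and g(1) = -0.0933 < 0.
Newton iteration, β⁰ = 0.68:
  β = 0.6800: g = -0.00283, g' = -0.2646 → β = 0.6693
Converged at β = 0.6693.
Then V = β·F = 0.6693·448.8 = 300.4 mol/h and L = F − V = 148.4 mol/h.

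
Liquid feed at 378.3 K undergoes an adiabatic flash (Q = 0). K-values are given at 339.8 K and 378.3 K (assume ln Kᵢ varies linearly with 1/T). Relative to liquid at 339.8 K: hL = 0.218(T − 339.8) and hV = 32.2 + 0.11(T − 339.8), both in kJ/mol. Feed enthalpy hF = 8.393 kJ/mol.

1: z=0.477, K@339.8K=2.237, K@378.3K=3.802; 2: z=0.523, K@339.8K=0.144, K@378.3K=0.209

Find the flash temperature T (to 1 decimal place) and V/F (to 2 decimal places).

T = 347.2 K, V/F = 0.22

Adiabatic flash: solve Rachford–Rice at each trial T, then check hF = ψ·hV(T) + (1−ψ)·hL(T).
  T = 339.8 K: K = (2.237, 0.144), RR gives ψ = 0.134, H_out = 4.329 kJ/mol
  T = 378.3 K: K = (3.802, 0.209), RR gives ψ = 0.416, H_out = 20.069 kJ/mol
  T = 359.1 K: K = (2.960, 0.175), RR gives ψ = 0.312, H_out = 13.591 kJ/mol
  T = 349.5 K: K = (2.585, 0.159), RR gives ψ = 0.238, H_out = 9.514 kJ/mol
  T = 344.6 K: K = (2.405, 0.152), RR gives ψ = 0.190, H_out = 7.068 kJ/mol
  T = 347.1 K: K = (2.496, 0.156), RR gives ψ = 0.215, H_out = 8.354 kJ/mol
Linear interpolation between T = 347.1 (H_out = 8.354) and T = 349.5 (H_out = 9.514) on hF = 8.393 gives T ≈ 347.2 K, at which ψ = 0.22.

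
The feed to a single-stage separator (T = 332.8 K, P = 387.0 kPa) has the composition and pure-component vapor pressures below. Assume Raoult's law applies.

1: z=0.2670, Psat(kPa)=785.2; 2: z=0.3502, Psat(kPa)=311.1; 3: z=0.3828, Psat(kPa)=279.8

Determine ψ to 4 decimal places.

Raoult's law: Kᵢ = Pᵢˢᵃᵗ/P = Pᵢˢᵃᵗ/387.0.
  K_1 = 785.2/387.0 = 2.028941, K_2 = 311.1/387.0 = 0.803876, K_3 = 279.8/387.0 = 0.722997
Rachford–Rice: g(ψ) = Σ zᵢ(Kᵢ−1)/(1+ψ(Kᵢ−1)) = 0.
g(0) = ΣzᵢKᵢ − 1 = 0.1000 and g(1) = 1 − Σzᵢ/Kᵢ = -0.0967, so a root lies in (0, 1).
Iterate (Newton) starting at ψ = 0.5:
  ψ = 0.5000: g = -0.01783, g' = -0.1794 → ψ = 0.4006
  ψ = 0.4006: g = 0.00073, g' = -0.1948 → ψ = 0.4043
Converged at ψ = 0.4043.

ψ = 0.4043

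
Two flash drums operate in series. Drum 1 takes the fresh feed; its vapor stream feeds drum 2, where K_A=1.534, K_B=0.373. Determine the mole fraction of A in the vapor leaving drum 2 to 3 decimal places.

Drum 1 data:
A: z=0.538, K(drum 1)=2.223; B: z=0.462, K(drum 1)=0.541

y_A (drum 2) = 0.828

Drum 1:
Let ψ₁ = V/F and solve Σ zᵢ(Kᵢ−1)/(1+ψ₁(Kᵢ−1)) = 0.
Feasibility: ΣzᵢKᵢ = 1.446, Σzᵢ/Kᵢ = 1.096 — both > 1, two phases present.
Binary case is linear: z₁(K₁−1)(1+ψ₁(K₂−1)) + z₂(K₂−1)(1+ψ₁(K₁−1)) = 0
⇒ ψ₁ = [z₁(K₁−1)+z₂(K₂−1)] / [−(K₁−1)(K₂−1)] = 0.4459/0.5614 = 0.794
Drum-1 compositions:
  A: x = 0.273, y = 0.607
  B: x = 0.727, y = 0.393
Drum-2 feed = drum-1 vapor: z₂ = (0.6066, 0.3934).
Drum 2:
Binary case is linear: z₁(K₁−1)(1+ψ₂(K₂−1)) + z₂(K₂−1)(1+ψ₂(K₁−1)) = 0
⇒ ψ₂ = [z₁(K₁−1)+z₂(K₂−1)] / [−(K₁−1)(K₂−1)] = 0.0773/0.3348 = 0.231
  A: x = 0.540, y = 0.828
  B: x = 0.460, y = 0.172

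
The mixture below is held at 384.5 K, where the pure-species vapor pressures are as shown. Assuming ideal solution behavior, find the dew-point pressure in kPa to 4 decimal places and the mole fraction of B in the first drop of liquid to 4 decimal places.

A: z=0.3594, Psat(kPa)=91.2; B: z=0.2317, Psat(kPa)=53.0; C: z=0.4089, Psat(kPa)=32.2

At the dew point ψ → 1, so Σzᵢ/Kᵢ = 1 with Kᵢ = Pᵢˢᵃᵗ/P ⇒ 1/P = Σzᵢ/Pᵢˢᵃᵗ.
1/P = 0.3594/91.2 + 0.2317/53.0 + 0.4089/32.2 = 0.0210112 ⇒ P = 47.5936 kPa
xᵢ = zᵢP/Pᵢˢᵃᵗ ⇒ x_B = 0.2317·47.5936/53.0 = 0.2081

Pdew = 47.5936 kPa, x_B = 0.2081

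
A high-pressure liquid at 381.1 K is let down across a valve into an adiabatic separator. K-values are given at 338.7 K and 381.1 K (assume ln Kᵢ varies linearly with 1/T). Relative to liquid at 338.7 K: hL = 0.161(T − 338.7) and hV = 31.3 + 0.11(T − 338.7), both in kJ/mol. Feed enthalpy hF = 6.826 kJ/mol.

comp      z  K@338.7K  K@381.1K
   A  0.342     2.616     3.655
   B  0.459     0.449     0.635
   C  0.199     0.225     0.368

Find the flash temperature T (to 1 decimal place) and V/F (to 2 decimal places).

T = 344.1 K, V/F = 0.19

Adiabatic flash: solve Rachford–Rice at each trial T, then check hF = ψ·hV(T) + (1−ψ)·hL(T).
  T = 338.7 K: K = (2.616, 0.449, 0.225), RR gives ψ = 0.144, H_out = 4.508 kJ/mol
  T = 381.1 K: K = (3.655, 0.635, 0.368), RR gives ψ = 0.502, H_out = 21.449 kJ/mol
  T = 359.9 K: K = (3.123, 0.539, 0.292), RR gives ψ = 0.323, H_out = 13.162 kJ/mol
  T = 349.3 K: K = (2.866, 0.494, 0.257), RR gives ψ = 0.236, H_out = 8.959 kJ/mol
  T = 344.0 K: K = (2.740, 0.471, 0.241), RR gives ψ = 0.191, H_out = 6.777 kJ/mol
  T = 346.6 K: K = (2.802, 0.482, 0.249), RR gives ψ = 0.213, H_out = 7.856 kJ/mol
  T = 345.3 K: K = (2.771, 0.477, 0.245), RR gives ψ = 0.202, H_out = 7.319 kJ/mol
Linear interpolation between T = 344.0 (H_out = 6.777) and T = 345.3 (H_out = 7.319) on hF = 6.826 gives T ≈ 344.1 K, at which ψ = 0.19.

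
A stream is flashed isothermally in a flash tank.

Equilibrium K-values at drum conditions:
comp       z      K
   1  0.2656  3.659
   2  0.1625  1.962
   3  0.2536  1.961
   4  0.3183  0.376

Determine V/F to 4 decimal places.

V/F = 0.8660

Iterate (Newton) starting at V/F = 0.47:
  V/F = 0.4700: g = 0.30841, g' = -0.8016 → V/F = 0.8547
  V/F = 0.8547: g = 0.00976, g' = -0.8604 → V/F = 0.8661
  V/F = 0.8661: g = -0.00007, g' = -0.8735 → V/F = 0.8660
Converged at V/F = 0.8660.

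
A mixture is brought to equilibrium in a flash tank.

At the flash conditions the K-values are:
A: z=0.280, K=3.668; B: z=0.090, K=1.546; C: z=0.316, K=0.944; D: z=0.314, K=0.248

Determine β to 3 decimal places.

β = 0.455

Let β = V/F and solve Σ zᵢ(Kᵢ−1)/(1+β(Kᵢ−1)) = 0.
Check two-phase: ΣzᵢKᵢ = 1.542 > 1 and Σzᵢ/Kᵢ = 1.735 > 1, so g(0) = 0.542 > 0 and g(1) = -0.735 < 0.
Newton iteration, β⁰ = 0.55:
  β = 0.550: g = -0.0804, g' = -0.861 → β = 0.457
  β = 0.457: g = -0.0017, g' = -0.835 → β = 0.455
Converged at β = 0.455.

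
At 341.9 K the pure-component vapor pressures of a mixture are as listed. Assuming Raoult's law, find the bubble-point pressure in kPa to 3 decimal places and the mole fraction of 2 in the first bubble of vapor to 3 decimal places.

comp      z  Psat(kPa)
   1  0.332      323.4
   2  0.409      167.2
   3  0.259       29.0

Pbub = 183.265 kPa, y_2 = 0.373

At the bubble point ψ → 0, so ΣzᵢKᵢ = 1 with Kᵢ = Pᵢˢᵃᵗ/P ⇒ P = ΣzᵢPᵢˢᵃᵗ.
P = 0.332·323.4 + 0.409·167.2 + 0.259·29.0 = 183.265 kPa
yᵢ = zᵢPᵢˢᵃᵗ/P ⇒ y_2 = 0.409·167.2/183.265 = 0.373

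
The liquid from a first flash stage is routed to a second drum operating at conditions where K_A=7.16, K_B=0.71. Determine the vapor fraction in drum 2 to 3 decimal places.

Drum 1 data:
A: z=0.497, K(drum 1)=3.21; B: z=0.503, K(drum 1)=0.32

V/F (drum 2) = 0.687

Drum 1:
Let ψ₁ = V/F and solve Σ zᵢ(Kᵢ−1)/(1+ψ₁(Kᵢ−1)) = 0.
Check two-phase: ΣzᵢKᵢ = 1.756 > 1 and Σzᵢ/Kᵢ = 1.727 > 1, so g(0) = 0.756 > 0 and g(1) = -0.727 < 0.
Binary case is linear: z₁(K₁−1)(1+ψ₁(K₂−1)) + z₂(K₂−1)(1+ψ₁(K₁−1)) = 0
⇒ ψ₁ = [z₁(K₁−1)+z₂(K₂−1)] / [−(K₁−1)(K₂−1)] = 0.7563/1.5028 = 0.503
Drum-1 compositions:
  A: x = 0.235, y = 0.755
  B: x = 0.765, y = 0.245
Drum-2 feed = drum-1 liquid: z₂ = (0.2353, 0.7647).
Drum 2:
Rachford–Rice: g(ψ₂) = Σ zᵢ(Kᵢ−1)/(1+ψ₂(Kᵢ−1)) = 0.
Check two-phase: ΣzᵢKᵢ = 2.228 > 1 and Σzᵢ/Kᵢ = 1.110 > 1, so g(0) = 1.228 > 0 and g(1) = -0.110 < 0.
Iterate (Newton) starting at ψ₂ = 0.5:
  ψ₂ = 0.500: g = 0.0959, g' = -0.624 → ψ₂ = 0.654
  ψ₂ = 0.654: g = 0.0148, g' = -0.451 → ψ₂ = 0.686
  ψ₂ = 0.686: g = 0.0004, g' = -0.427 → ψ₂ = 0.687
Converged at ψ₂ = 0.687.
  A: x = 0.045, y = 0.322
  B: x = 0.955, y = 0.678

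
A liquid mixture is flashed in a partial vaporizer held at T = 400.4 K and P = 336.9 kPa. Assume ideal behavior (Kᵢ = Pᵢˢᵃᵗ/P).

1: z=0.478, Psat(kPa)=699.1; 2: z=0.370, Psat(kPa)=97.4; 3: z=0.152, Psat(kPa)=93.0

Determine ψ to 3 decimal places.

Raoult's law: Kᵢ = Pᵢˢᵃᵗ/P = Pᵢˢᵃᵗ/336.9.
  K_1 = 699.1/336.9 = 2.07510, K_2 = 97.4/336.9 = 0.28911, K_3 = 93.0/336.9 = 0.27605
Let ψ = V/F and solve Σ zᵢ(Kᵢ−1)/(1+ψ(Kᵢ−1)) = 0.
Check two-phase: ΣzᵢKᵢ = 1.141 > 1 and Σzᵢ/Kᵢ = 2.061 > 1, so g(0) = 0.141 > 0 and g(1) = -1.061 < 0.
Iterate (Newton) starting at ψ = 0.4:
  ψ = 0.400: g = -0.1631, g' = -0.793 → ψ = 0.194
  ψ = 0.194: g = -0.0082, g' = -0.738 → ψ = 0.183
Converged at ψ = 0.183.

ψ = 0.183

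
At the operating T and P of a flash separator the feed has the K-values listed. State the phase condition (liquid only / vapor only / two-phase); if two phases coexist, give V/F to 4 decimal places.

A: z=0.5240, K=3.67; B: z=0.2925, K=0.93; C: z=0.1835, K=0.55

ΣzᵢKᵢ = 2.2960; Σzᵢ/Kᵢ = 0.7909.
Since Σzᵢ/Kᵢ < 1 the mixture is above its dew point — single vapor phase.

vapor only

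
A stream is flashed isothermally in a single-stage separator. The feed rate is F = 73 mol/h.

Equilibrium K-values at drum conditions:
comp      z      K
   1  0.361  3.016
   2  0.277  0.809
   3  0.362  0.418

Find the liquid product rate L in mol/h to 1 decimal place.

L = 35.7 mol/h

Rachford–Rice: g(V/F) = Σ zᵢ(Kᵢ−1)/(1+V/F(Kᵢ−1)) = 0.
Check two-phase: ΣzᵢKᵢ = 1.464 > 1 and Σzᵢ/Kᵢ = 1.328 > 1, so g(0) = 0.464 > 0 and g(1) = -0.328 < 0.
Newton–Raphson from V/F = 0.5:
  V/F = 0.500: g = 0.0068, g' = -0.620 → V/F = 0.511
Converged at V/F = 0.511.
Then V = V/F·F = 0.5110·73 = 37.3 mol/h and L = F − V = 35.7 mol/h.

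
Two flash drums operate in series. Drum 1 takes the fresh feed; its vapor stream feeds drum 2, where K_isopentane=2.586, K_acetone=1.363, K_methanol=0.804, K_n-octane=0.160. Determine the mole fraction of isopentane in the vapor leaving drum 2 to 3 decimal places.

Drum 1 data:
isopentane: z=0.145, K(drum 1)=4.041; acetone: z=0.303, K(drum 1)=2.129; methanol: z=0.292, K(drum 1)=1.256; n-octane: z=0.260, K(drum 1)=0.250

y_isopentane (drum 2) = 0.265

Drum 1:
Newton–Raphson from ψ₁ = 0.55:
  ψ₁ = 0.550: g = 0.1096, g' = -0.773 → ψ₁ = 0.692
  ψ₁ = 0.692: g = -0.0076, g' = -0.907 → ψ₁ = 0.683
Converged at ψ₁ = 0.683.
Drum-1 compositions:
  isopentane: x = 0.047, y = 0.190
  acetone: x = 0.171, y = 0.364
  methanol: x = 0.249, y = 0.312
  n-octane: x = 0.533, y = 0.133
Drum-2 feed = drum-1 vapor: z₂ = (0.1904, 0.3642, 0.3121, 0.1333).
Drum 2:
Iterate (Newton) starting at ψ₂ = 0.43:
  ψ₂ = 0.430: g = 0.0517, g' = -0.450 → ψ₂ = 0.545
  ψ₂ = 0.545: g = -0.0027, g' = -0.506 → ψ₂ = 0.540
Converged at ψ₂ = 0.540.
  isopentane: x = 0.103, y = 0.265
  acetone: x = 0.305, y = 0.415
  methanol: x = 0.349, y = 0.281
  n-octane: x = 0.244, y = 0.039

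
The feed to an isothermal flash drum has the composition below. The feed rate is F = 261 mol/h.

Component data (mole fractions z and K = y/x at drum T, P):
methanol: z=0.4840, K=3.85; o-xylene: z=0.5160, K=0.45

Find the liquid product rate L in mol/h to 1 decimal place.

L = 78.6 mol/h

Let ψ = V/F and solve Σ zᵢ(Kᵢ−1)/(1+ψ(Kᵢ−1)) = 0.
Check two-phase: ΣzᵢKᵢ = 2.0956 > 1 and Σzᵢ/Kᵢ = 1.2724 > 1, so g(0) = 1.0956 > 0 and g(1) = -0.2724 < 0.
Binary case is linear: z₁(K₁−1)(1+ψ(K₂−1)) + z₂(K₂−1)(1+ψ(K₁−1)) = 0
⇒ ψ = [z₁(K₁−1)+z₂(K₂−1)] / [−(K₁−1)(K₂−1)] = 1.09560/1.56750 = 0.6989
Then V = ψ·F = 0.6989·261 = 182.4 mol/h and L = F − V = 78.6 mol/h.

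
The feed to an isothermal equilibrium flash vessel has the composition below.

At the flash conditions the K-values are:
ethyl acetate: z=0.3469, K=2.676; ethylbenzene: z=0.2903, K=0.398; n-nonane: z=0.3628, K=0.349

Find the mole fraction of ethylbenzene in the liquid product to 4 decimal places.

Material balance + equilibrium reduce to Σ zᵢ(Kᵢ−1)/(1+V/F(Kᵢ−1)) = 0.
Feasibility: ΣzᵢKᵢ = 1.1705, Σzᵢ/Kᵢ = 1.8986 — both > 1, two phases present.
Iterate (Newton) starting at V/F = 0.5:
  V/F = 0.5000: g = -0.28385, g' = -0.8417 → V/F = 0.1628
  V/F = 0.1628: g = -0.00113, g' = -0.9232 → V/F = 0.1615
Converged at V/F = 0.1615.
Compositions from xᵢ = zᵢ/(1+V/F(Kᵢ−1)), yᵢ = Kᵢxᵢ:
  ethyl acetate: x = 0.2730, y = 0.7305
  ethylbenzene: x = 0.3216, y = 0.1280
  n-nonane: x = 0.4054, y = 0.1415

x_ethylbenzene = 0.3216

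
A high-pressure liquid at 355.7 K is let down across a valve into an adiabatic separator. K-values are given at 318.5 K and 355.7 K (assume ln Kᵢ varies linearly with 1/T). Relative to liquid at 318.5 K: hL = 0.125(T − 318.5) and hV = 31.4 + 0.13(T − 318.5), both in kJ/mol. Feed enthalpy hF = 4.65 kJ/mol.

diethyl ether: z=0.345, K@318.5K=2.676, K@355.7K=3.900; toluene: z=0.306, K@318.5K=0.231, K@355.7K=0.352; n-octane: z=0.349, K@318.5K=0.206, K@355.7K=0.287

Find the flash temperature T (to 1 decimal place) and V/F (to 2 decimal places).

Adiabatic flash: solve Rachford–Rice at each trial T, then check hF = ψ·hV(T) + (1−ψ)·hL(T).
  T = 318.5 K: K = (2.676, 0.231, 0.206), RR gives ψ = 0.050, H_out = 1.576 kJ/mol
  T = 355.7 K: K = (3.900, 0.352, 0.287), RR gives ψ = 0.279, H_out = 13.471 kJ/mol
  T = 337.1 K: K = (3.264, 0.288, 0.245), RR gives ψ = 0.180, H_out = 8.006 kJ/mol
  T = 327.8 K: K = (2.964, 0.259, 0.225), RR gives ψ = 0.121, H_out = 4.969 kJ/mol
  T = 323.1 K: K = (2.817, 0.245, 0.216), RR gives ψ = 0.087, H_out = 3.309 kJ/mol
  T = 325.5 K: K = (2.891, 0.252, 0.221), RR gives ψ = 0.105, H_out = 4.169 kJ/mol
Linear interpolation between T = 325.5 (H_out = 4.169) and T = 327.8 (H_out = 4.969) on hF = 4.65 gives T ≈ 326.9 K, at which ψ = 0.11.

T = 326.9 K, V/F = 0.11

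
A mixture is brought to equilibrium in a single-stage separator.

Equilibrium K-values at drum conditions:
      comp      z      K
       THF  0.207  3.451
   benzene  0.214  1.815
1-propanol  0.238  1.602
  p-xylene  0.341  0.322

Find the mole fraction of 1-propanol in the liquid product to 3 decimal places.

x_1-propanol = 0.171

Let β = V/F and solve Σ zᵢ(Kᵢ−1)/(1+β(Kᵢ−1)) = 0.
Check two-phase: ΣzᵢKᵢ = 1.594 > 1 and Σzᵢ/Kᵢ = 1.385 > 1, so g(0) = 0.594 > 0 and g(1) = -0.385 < 0.
Iterate (Newton) starting at β = 0.5:
  β = 0.500: g = 0.1122, g' = -0.733 → β = 0.653
  β = 0.653: g = -0.0033, g' = -0.794 → β = 0.649
Converged at β = 0.649.
Compositions from xᵢ = zᵢ/(1+β(Kᵢ−1)), yᵢ = Kᵢxᵢ:
  THF: x = 0.080, y = 0.276
  benzene: x = 0.140, y = 0.254
  1-propanol: x = 0.171, y = 0.274
  p-xylene: x = 0.609, y = 0.196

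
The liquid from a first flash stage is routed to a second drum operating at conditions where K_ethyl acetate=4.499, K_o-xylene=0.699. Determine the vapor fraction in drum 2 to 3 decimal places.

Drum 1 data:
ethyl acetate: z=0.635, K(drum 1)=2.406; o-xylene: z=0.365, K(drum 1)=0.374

Drum 1:
Rachford–Rice: g(ψ₁) = Σ zᵢ(Kᵢ−1)/(1+ψ₁(Kᵢ−1)) = 0.
g(0) = ΣzᵢKᵢ − 1 = 0.664 and g(1) = 1 − Σzᵢ/Kᵢ = -0.240, so a root lies in (0, 1).
Newton iteration, ψ₁⁰ = 0.5:
  ψ₁ = 0.500: g = 0.1917, g' = -0.736 → ψ₁ = 0.760
  ψ₁ = 0.760: g = -0.0046, g' = -0.814 → ψ₁ = 0.755
Converged at ψ₁ = 0.755.
Drum-1 compositions:
  ethyl acetate: x = 0.308, y = 0.741
  o-xylene: x = 0.692, y = 0.259
Drum-2 feed = drum-1 liquid: z₂ = (0.3081, 0.6919).
Drum 2:
Rachford–Rice: g(ψ₂) = Σ zᵢ(Kᵢ−1)/(1+ψ₂(Kᵢ−1)) = 0.
g(0) = ΣzᵢKᵢ − 1 = 0.870 and g(1) = 1 − Σzᵢ/Kᵢ = -0.058, so a root lies in (0, 1).
Binary case is linear: z₁(K₁−1)(1+ψ₂(K₂−1)) + z₂(K₂−1)(1+ψ₂(K₁−1)) = 0
⇒ ψ₂ = [z₁(K₁−1)+z₂(K₂−1)] / [−(K₁−1)(K₂−1)] = 0.8697/1.0532 = 0.826
  ethyl acetate: x = 0.079, y = 0.356
  o-xylene: x = 0.921, y = 0.644

V/F (drum 2) = 0.826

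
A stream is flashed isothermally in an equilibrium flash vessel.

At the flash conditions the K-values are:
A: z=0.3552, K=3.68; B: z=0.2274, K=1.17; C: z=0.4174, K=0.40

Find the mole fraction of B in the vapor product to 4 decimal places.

Let ψ = V/F and solve Σ zᵢ(Kᵢ−1)/(1+ψ(Kᵢ−1)) = 0.
Feasibility: ΣzᵢKᵢ = 1.7402, Σzᵢ/Kᵢ = 1.3344 — both > 1, two phases present.
Iterate (Newton) starting at ψ = 0.38:
  ψ = 0.3800: g = 0.18354, g' = -0.8841 → ψ = 0.5876
  ψ = 0.5876: g = 0.01806, g' = -0.7487 → ψ = 0.6117
Converged at ψ = 0.6117.
Compositions from xᵢ = zᵢ/(1+ψ(Kᵢ−1)), yᵢ = Kᵢxᵢ:
  A: x = 0.1346, y = 0.4952
  B: x = 0.2060, y = 0.2410
  C: x = 0.6594, y = 0.2638

y_B = 0.2410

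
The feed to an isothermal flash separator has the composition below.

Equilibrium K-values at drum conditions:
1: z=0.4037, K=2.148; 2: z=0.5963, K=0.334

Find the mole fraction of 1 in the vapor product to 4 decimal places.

Material balance + equilibrium reduce to Σ zᵢ(Kᵢ−1)/(1+ψ(Kᵢ−1)) = 0.
Check two-phase: ΣzᵢKᵢ = 1.0663 > 1 and Σzᵢ/Kᵢ = 1.9733 > 1, so g(0) = 0.0663 > 0 and g(1) = -0.9733 < 0.
Binary case is linear: z₁(K₁−1)(1+ψ(K₂−1)) + z₂(K₂−1)(1+ψ(K₁−1)) = 0
⇒ ψ = [z₁(K₁−1)+z₂(K₂−1)] / [−(K₁−1)(K₂−1)] = 0.06631/0.76457 = 0.0867
Compositions from xᵢ = zᵢ/(1+ψ(Kᵢ−1)), yᵢ = Kᵢxᵢ:
  1: x = 0.3671, y = 0.7886
  2: x = 0.6329, y = 0.2114

y_1 = 0.7886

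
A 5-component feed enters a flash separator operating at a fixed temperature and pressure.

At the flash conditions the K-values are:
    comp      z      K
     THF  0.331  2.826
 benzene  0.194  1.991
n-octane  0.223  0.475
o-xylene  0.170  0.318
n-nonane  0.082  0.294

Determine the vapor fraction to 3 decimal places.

Rachford–Rice: g(ψ) = Σ zᵢ(Kᵢ−1)/(1+ψ(Kᵢ−1)) = 0.
Feasibility: ΣzᵢKᵢ = 1.506, Σzᵢ/Kᵢ = 1.498 — both > 1, two phases present.
Newton–Raphson from ψ = 0.5:
  ψ = 0.500: g = 0.0203, g' = -0.779 → ψ = 0.526
Converged at ψ = 0.526.

ψ = 0.526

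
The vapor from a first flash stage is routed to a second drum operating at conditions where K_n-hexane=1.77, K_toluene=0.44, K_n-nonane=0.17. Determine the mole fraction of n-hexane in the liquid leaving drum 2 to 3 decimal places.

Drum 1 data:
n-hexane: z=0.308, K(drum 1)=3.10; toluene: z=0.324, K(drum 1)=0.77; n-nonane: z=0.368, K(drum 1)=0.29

x_n-hexane (drum 2) = 0.461

Drum 1:
Material balance + equilibrium reduce to Σ zᵢ(Kᵢ−1)/(1+ψ₁(Kᵢ−1)) = 0.
g(0) = ΣzᵢKᵢ − 1 = 0.311 and g(1) = 1 − Σzᵢ/Kᵢ = -0.789, so a root lies in (0, 1).
Iterate (Newton) starting at ψ₁ = 0.5:
  ψ₁ = 0.500: g = -0.1738, g' = -0.791 → ψ₁ = 0.280
  ψ₁ = 0.280: g = 0.0013, g' = -0.847 → ψ₁ = 0.282
Converged at ψ₁ = 0.282.
Drum-1 compositions:
  n-hexane: x = 0.193, y = 0.600
  toluene: x = 0.346, y = 0.267
  n-nonane: x = 0.460, y = 0.133
Drum-2 feed = drum-1 vapor: z₂ = (0.5998, 0.2668, 0.1334).
Drum 2:
Rachford–Rice: g(ψ₂) = Σ zᵢ(Kᵢ−1)/(1+ψ₂(Kᵢ−1)) = 0.
g(0) = ΣzᵢKᵢ − 1 = 0.202 and g(1) = 1 − Σzᵢ/Kᵢ = -0.730, so a root lies in (0, 1).
Newton–Raphson from ψ₂ = 0.5:
  ψ₂ = 0.500: g = -0.0633, g' = -0.615 → ψ₂ = 0.397
  ψ₂ = 0.397: g = -0.0036, g' = -0.551 → ψ₂ = 0.391
Converged at ψ₂ = 0.391.
  n-hexane: x = 0.461, y = 0.816
  toluene: x = 0.341, y = 0.150
  n-nonane: x = 0.197, y = 0.034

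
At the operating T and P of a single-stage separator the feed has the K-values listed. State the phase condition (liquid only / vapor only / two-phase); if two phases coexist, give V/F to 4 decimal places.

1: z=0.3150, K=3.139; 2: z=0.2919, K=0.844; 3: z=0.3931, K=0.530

ΣzᵢKᵢ = 1.4435; Σzᵢ/Kᵢ = 1.1879.
Both exceed 1, so a two-phase solution exists.
Rachford–Rice: g(ψ) = Σ zᵢ(Kᵢ−1)/(1+ψ(Kᵢ−1)) = 0.
Iterate (Newton) starting at ψ = 0.5:
  ψ = 0.5000: g = 0.03468, g' = -0.4932 → ψ = 0.5703
  ψ = 0.5703: g = 0.00112, g' = -0.4631 → ψ = 0.5727
Converged at ψ = 0.5727.

two-phase, V/F = 0.5727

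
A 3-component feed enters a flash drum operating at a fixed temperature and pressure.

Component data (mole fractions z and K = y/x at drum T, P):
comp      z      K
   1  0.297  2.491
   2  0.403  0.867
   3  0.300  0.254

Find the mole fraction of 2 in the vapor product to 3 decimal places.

Rachford–Rice: g(V/F) = Σ zᵢ(Kᵢ−1)/(1+V/F(Kᵢ−1)) = 0.
Feasibility: ΣzᵢKᵢ = 1.165, Σzᵢ/Kᵢ = 1.765 — both > 1, two phases present.
Newton–Raphson from V/F = 0.5:
  V/F = 0.500: g = -0.1607, g' = -0.650 → V/F = 0.253
  V/F = 0.253: g = -0.0096, g' = -0.610 → V/F = 0.237
Converged at V/F = 0.237.
Compositions from xᵢ = zᵢ/(1+V/F(Kᵢ−1)), yᵢ = Kᵢxᵢ:
  1: x = 0.219, y = 0.547
  2: x = 0.416, y = 0.361
  3: x = 0.364, y = 0.093

y_2 = 0.361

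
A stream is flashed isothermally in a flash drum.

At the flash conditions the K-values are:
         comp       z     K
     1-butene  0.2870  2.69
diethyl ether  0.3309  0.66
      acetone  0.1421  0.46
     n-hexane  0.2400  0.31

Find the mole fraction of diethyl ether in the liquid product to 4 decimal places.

Rachford–Rice: g(ψ) = Σ zᵢ(Kᵢ−1)/(1+ψ(Kᵢ−1)) = 0.
g(0) = ΣzᵢKᵢ − 1 = 0.1302 and g(1) = 1 − Σzᵢ/Kᵢ = -0.6912, so a root lies in (0, 1).
Newton iteration, ψ⁰ = 0.5:
  ψ = 0.5000: g = -0.23060, g' = -0.6404 → ψ = 0.1399
  ψ = 0.1399: g = 0.00784, g' = -0.7668 → ψ = 0.1501
  ψ = 0.1501: g = 0.00006, g' = -0.7552 → ψ = 0.1502
Converged at ψ = 0.1502.
Compositions from xᵢ = zᵢ/(1+ψ(Kᵢ−1)), yᵢ = Kᵢxᵢ:
  1-butene: x = 0.2289, y = 0.6157
  diethyl ether: x = 0.3487, y = 0.2301
  acetone: x = 0.1546, y = 0.0711
  n-hexane: x = 0.2678, y = 0.0830

x_diethyl ether = 0.3487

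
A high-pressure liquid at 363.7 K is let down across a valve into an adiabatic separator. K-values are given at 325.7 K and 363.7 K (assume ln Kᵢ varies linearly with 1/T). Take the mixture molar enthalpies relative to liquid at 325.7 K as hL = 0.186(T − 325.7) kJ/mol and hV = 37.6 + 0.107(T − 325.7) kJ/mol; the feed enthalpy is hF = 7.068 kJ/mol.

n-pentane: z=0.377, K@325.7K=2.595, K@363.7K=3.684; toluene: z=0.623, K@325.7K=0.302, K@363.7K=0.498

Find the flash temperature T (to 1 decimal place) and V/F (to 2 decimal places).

Adiabatic flash: solve Rachford–Rice at each trial T, then check hF = ψ·hV(T) + (1−ψ)·hL(T).
  T = 325.7 K: K = (2.595, 0.302), RR gives ψ = 0.150, H_out = 5.622 kJ/mol
  T = 363.7 K: K = (3.684, 0.498), RR gives ψ = 0.519, H_out = 25.020 kJ/mol
  T = 344.7 K: K = (3.122, 0.393), RR gives ψ = 0.328, H_out = 15.363 kJ/mol
  T = 335.2 K: K = (2.854, 0.346), RR gives ψ = 0.240, H_out = 10.621 kJ/mol
  T = 330.4 K: K = (2.722, 0.323), RR gives ψ = 0.195, H_out = 8.144 kJ/mol
  T = 328.0 K: K = (2.657, 0.312), RR gives ψ = 0.172, H_out = 6.870 kJ/mol
Linear interpolation between T = 328.0 (H_out = 6.870) and T = 330.4 (H_out = 8.144) on hF = 7.068 gives T ≈ 328.4 K, at which ψ = 0.18.

T = 328.4 K, V/F = 0.18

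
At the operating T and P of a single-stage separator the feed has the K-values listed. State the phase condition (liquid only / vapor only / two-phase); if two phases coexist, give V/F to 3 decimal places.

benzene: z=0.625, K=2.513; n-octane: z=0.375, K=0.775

ΣzᵢKᵢ = 1.861; Σzᵢ/Kᵢ = 0.733.
Since Σzᵢ/Kᵢ < 1 the mixture is above its dew point — single vapor phase.

vapor only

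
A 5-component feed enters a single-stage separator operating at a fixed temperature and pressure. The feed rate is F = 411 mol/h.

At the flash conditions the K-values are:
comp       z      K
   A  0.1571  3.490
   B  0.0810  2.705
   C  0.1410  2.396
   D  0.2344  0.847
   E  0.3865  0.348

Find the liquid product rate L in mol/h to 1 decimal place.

L = 232.6 mol/h

Rachford–Rice: g(ψ) = Σ zᵢ(Kᵢ−1)/(1+ψ(Kᵢ−1)) = 0.
Feasibility: ΣzᵢKᵢ = 1.4383, Σzᵢ/Kᵢ = 1.5212 — both > 1, two phases present.
Newton–Raphson from ψ = 0.39:
  ψ = 0.3900: g = 0.03279, g' = -0.7525 → ψ = 0.4336
  ψ = 0.4336: g = 0.00041, g' = -0.7353 → ψ = 0.4341
Converged at ψ = 0.4341.
Then V = ψ·F = 0.4341·411 = 178.4 mol/h and L = F − V = 232.6 mol/h.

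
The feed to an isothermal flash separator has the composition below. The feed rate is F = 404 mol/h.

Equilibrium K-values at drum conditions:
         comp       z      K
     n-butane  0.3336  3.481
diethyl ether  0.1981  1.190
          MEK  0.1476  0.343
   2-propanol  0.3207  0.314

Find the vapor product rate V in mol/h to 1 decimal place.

V = 168.4 mol/h

Rachford–Rice: g(β) = Σ zᵢ(Kᵢ−1)/(1+β(Kᵢ−1)) = 0.
g(0) = ΣzᵢKᵢ − 1 = 0.5483 and g(1) = 1 − Σzᵢ/Kᵢ = -0.7140, so a root lies in (0, 1).
Newton iteration, β⁰ = 0.68:
  β = 0.6800: g = -0.24629, g' = -1.0284 → β = 0.4405
  β = 0.4405: g = -0.02154, g' = -0.9110 → β = 0.4169
  β = 0.4169: g = 0.00009, g' = -0.9192 → β = 0.4170
Converged at β = 0.4170.
Then V = β·F = 0.4170·404 = 168.4 mol/h and L = F − V = 235.6 mol/h.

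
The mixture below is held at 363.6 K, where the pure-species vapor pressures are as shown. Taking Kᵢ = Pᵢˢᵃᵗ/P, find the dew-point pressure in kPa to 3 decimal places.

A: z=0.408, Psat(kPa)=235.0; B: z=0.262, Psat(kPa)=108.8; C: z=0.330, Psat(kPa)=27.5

At the dew point ψ → 1, so Σzᵢ/Kᵢ = 1 with Kᵢ = Pᵢˢᵃᵗ/P ⇒ 1/P = Σzᵢ/Pᵢˢᵃᵗ.
1/P = 0.408/235.0 + 0.262/108.8 + 0.330/27.5 = 0.016144 ⇒ P = 61.942 kPa

Pdew = 61.942 kPa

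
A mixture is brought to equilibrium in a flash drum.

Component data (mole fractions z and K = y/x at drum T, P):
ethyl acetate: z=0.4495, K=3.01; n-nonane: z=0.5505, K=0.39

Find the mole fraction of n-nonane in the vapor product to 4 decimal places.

Rachford–Rice: g(ψ) = Σ zᵢ(Kᵢ−1)/(1+ψ(Kᵢ−1)) = 0.
g(0) = ΣzᵢKᵢ − 1 = 0.5677 and g(1) = 1 − Σzᵢ/Kᵢ = -0.5609, so a root lies in (0, 1).
Binary case is linear: z₁(K₁−1)(1+ψ(K₂−1)) + z₂(K₂−1)(1+ψ(K₁−1)) = 0
⇒ ψ = [z₁(K₁−1)+z₂(K₂−1)] / [−(K₁−1)(K₂−1)] = 0.56769/1.22610 = 0.4630
Compositions from xᵢ = zᵢ/(1+ψ(Kᵢ−1)), yᵢ = Kᵢxᵢ:
  ethyl acetate: x = 0.2328, y = 0.7008
  n-nonane: x = 0.7672, y = 0.2992

y_n-nonane = 0.2992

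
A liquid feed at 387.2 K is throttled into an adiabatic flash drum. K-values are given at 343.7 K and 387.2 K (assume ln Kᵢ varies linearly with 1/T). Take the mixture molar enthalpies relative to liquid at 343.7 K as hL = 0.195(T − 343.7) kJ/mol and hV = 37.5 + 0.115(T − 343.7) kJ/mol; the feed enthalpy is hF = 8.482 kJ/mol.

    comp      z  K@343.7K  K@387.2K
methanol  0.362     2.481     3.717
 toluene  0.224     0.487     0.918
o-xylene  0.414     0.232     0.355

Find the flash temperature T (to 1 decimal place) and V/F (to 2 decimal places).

T = 352.0 K, V/F = 0.19

Adiabatic flash: solve Rachford–Rice at each trial T, then check hF = ψ·hV(T) + (1−ψ)·hL(T).
  T = 343.7 K: K = (2.481, 0.487, 0.232), RR gives ψ = 0.102, H_out = 3.806 kJ/mol
  T = 387.2 K: K = (3.717, 0.918, 0.355), RR gives ψ = 0.504, H_out = 25.641 kJ/mol
  T = 365.4 K: K = (3.072, 0.681, 0.290), RR gives ψ = 0.311, H_out = 15.350 kJ/mol
  T = 354.5 K: K = (2.768, 0.578, 0.260), RR gives ψ = 0.211, H_out = 9.825 kJ/mol
  T = 349.1 K: K = (2.623, 0.531, 0.246), RR gives ψ = 0.158, H_out = 6.905 kJ/mol
  T = 351.8 K: K = (2.695, 0.555, 0.253), RR gives ψ = 0.185, H_out = 8.384 kJ/mol
  T = 353.1 K: K = (2.730, 0.566, 0.257), RR gives ψ = 0.197, H_out = 9.082 kJ/mol
Linear interpolation between T = 351.8 (H_out = 8.384) and T = 353.1 (H_out = 9.082) on hF = 8.482 gives T ≈ 352.0 K, at which ψ = 0.19.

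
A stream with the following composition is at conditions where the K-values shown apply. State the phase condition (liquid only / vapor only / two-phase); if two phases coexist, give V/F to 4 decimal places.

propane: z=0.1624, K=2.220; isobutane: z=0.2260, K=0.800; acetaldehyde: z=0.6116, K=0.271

liquid only

ΣzᵢKᵢ = 0.7071; Σzᵢ/Kᵢ = 2.6125.
Since ΣzᵢKᵢ < 1 the mixture is below its bubble point — single liquid phase.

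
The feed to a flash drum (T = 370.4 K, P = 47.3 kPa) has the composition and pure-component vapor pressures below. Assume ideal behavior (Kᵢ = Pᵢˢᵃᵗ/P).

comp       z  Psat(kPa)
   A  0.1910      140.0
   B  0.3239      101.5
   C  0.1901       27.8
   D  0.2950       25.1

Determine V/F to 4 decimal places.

Raoult's law: Kᵢ = Pᵢˢᵃᵗ/P = Pᵢˢᵃᵗ/47.3.
  K_A = 140.0/47.3 = 2.959831, K_B = 101.5/47.3 = 2.145877, K_C = 27.8/47.3 = 0.587738, K_D = 25.1/47.3 = 0.530655
Rachford–Rice: g(V/F) = Σ zᵢ(Kᵢ−1)/(1+V/F(Kᵢ−1)) = 0.
g(0) = ΣzᵢKᵢ − 1 = 0.5286 and g(1) = 1 − Σzᵢ/Kᵢ = -0.0948, so a root lies in (0, 1).
Iterate (Newton) starting at V/F = 0.4:
  V/F = 0.4000: g = 0.20003, g' = -0.5753 → V/F = 0.7477
  V/F = 0.7477: g = 0.02512, g' = -0.4658 → V/F = 0.8016
  V/F = 0.8016: g = 0.00002, g' = -0.4656 → V/F = 0.8017
Converged at V/F = 0.8017.

V/F = 0.8017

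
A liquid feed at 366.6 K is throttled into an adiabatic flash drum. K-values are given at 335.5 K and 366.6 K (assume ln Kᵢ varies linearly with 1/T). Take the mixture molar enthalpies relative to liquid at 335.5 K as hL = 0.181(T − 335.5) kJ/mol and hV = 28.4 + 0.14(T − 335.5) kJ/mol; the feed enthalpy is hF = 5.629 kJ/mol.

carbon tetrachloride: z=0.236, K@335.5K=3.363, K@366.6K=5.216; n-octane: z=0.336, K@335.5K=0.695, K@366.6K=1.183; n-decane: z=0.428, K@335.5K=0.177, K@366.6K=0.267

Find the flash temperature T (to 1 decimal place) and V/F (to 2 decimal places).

Adiabatic flash: solve Rachford–Rice at each trial T, then check hF = ψ·hV(T) + (1−ψ)·hL(T).
  T = 335.5 K: K = (3.363, 0.695, 0.177), RR gives ψ = 0.070, H_out = 1.989 kJ/mol
  T = 366.6 K: K = (5.216, 1.183, 0.267), RR gives ψ = 0.385, H_out = 16.064 kJ/mol
  T = 351.1 K: K = (4.232, 0.918, 0.220), RR gives ψ = 0.232, H_out = 9.264 kJ/mol
  T = 343.3 K: K = (3.782, 0.801, 0.198), RR gives ψ = 0.153, H_out = 5.714 kJ/mol
  T = 339.4 K: K = (3.569, 0.747, 0.187), RR gives ψ = 0.112, H_out = 3.881 kJ/mol
  T = 341.4 K: K = (3.678, 0.775, 0.192), RR gives ψ = 0.134, H_out = 4.827 kJ/mol
Linear interpolation between T = 341.4 (H_out = 4.827) and T = 343.3 (H_out = 5.714) on hF = 5.629 gives T ≈ 343.1 K, at which ψ = 0.15.

T = 343.1 K, V/F = 0.15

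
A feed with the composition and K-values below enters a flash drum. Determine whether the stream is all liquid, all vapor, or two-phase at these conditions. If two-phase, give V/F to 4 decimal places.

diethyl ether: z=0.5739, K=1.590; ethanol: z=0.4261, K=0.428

two-phase, V/F = 0.2811

ΣzᵢKᵢ = 1.0949; Σzᵢ/Kᵢ = 1.3565.
Both exceed 1, so a two-phase solution exists.
Material balance + equilibrium reduce to Σ zᵢ(Kᵢ−1)/(1+ψ(Kᵢ−1)) = 0.
Binary case is linear: z₁(K₁−1)(1+ψ(K₂−1)) + z₂(K₂−1)(1+ψ(K₁−1)) = 0
⇒ ψ = [z₁(K₁−1)+z₂(K₂−1)] / [−(K₁−1)(K₂−1)] = 0.09487/0.33748 = 0.2811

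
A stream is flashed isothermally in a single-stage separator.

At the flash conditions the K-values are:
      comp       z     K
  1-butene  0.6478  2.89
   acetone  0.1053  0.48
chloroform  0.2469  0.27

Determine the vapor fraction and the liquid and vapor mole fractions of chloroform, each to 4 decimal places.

ψ = 0.7663, x_chloroform = 0.5604, y_chloroform = 0.1513

Newton iteration, ψ⁰ = 0.34:
  ψ = 0.3400: g = 0.43911, g' = -1.1324 → ψ = 0.7278
  ψ = 0.7278: g = 0.04280, g' = -1.0826 → ψ = 0.7673
  ψ = 0.7673: g = -0.00116, g' = -1.1443 → ψ = 0.7663
Converged at ψ = 0.7663.
Compositions from xᵢ = zᵢ/(1+ψ(Kᵢ−1)), yᵢ = Kᵢxᵢ:
  1-butene: x = 0.2646, y = 0.7647
  acetone: x = 0.1751, y = 0.0840
  chloroform: x = 0.5604, y = 0.1513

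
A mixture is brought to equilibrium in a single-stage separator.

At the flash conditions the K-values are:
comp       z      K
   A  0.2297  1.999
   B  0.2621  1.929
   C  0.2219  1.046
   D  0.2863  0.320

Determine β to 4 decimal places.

Rachford–Rice: g(β) = Σ zᵢ(Kᵢ−1)/(1+β(Kᵢ−1)) = 0.
g(0) = ΣzᵢKᵢ − 1 = 0.2885 and g(1) = 1 − Σzᵢ/Kᵢ = -0.3576, so a root lies in (0, 1).
Newton iteration, β⁰ = 0.39:
  β = 0.3900: g = 0.08895, g' = -0.4862 → β = 0.5729
  β = 0.5729: g = -0.00414, g' = -0.5448 → β = 0.5653
Converged at β = 0.5653.

β = 0.5653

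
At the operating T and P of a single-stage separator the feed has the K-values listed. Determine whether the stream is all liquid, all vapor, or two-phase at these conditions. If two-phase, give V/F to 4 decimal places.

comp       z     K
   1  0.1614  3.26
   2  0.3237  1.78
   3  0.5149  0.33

ΣzᵢKᵢ = 1.2723; Σzᵢ/Kᵢ = 1.7917.
Both exceed 1, so a two-phase solution exists.
Let ψ = V/F and solve Σ zᵢ(Kᵢ−1)/(1+ψ(Kᵢ−1)) = 0.
Newton iteration, ψ⁰ = 0.5:
  ψ = 0.5000: g = -0.16588, g' = -0.8063 → ψ = 0.2943
  ψ = 0.2943: g = -0.00529, g' = -0.7862 → ψ = 0.2876
Converged at ψ = 0.2876.

two-phase, V/F = 0.2876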